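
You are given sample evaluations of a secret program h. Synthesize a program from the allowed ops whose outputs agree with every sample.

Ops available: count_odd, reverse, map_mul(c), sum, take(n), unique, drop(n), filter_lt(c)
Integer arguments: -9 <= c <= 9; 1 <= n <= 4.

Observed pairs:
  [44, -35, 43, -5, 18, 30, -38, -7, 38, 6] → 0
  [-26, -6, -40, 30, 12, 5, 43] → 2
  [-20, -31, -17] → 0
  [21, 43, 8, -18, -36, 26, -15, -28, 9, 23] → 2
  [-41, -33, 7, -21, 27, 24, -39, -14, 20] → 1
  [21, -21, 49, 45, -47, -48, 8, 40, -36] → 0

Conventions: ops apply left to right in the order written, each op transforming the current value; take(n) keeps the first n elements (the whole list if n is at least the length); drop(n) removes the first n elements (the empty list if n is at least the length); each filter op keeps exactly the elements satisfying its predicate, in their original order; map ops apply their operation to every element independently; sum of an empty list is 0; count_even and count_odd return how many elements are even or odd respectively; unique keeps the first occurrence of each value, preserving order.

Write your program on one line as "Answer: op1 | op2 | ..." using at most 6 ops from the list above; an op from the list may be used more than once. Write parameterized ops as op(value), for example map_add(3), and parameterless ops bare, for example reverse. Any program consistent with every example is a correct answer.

map_mul(-1) | map_mul(7) | drop(4) | filter_lt(-6) | count_odd

Check, running the answer program on each example:
  [44, -35, 43, -5, 18, 30, -38, -7, 38, 6] -> [-44, 35, -43, 5, -18, -30, 38, 7, -38, -6] -> [-308, 245, -301, 35, -126, -210, 266, 49, -266, -42] -> [-126, -210, 266, 49, -266, -42] -> [-126, -210, -266, -42] -> 0
  [-26, -6, -40, 30, 12, 5, 43] -> [26, 6, 40, -30, -12, -5, -43] -> [182, 42, 280, -210, -84, -35, -301] -> [-84, -35, -301] -> [-84, -35, -301] -> 2
  [-20, -31, -17] -> [20, 31, 17] -> [140, 217, 119] -> [] -> [] -> 0
  [21, 43, 8, -18, -36, 26, -15, -28, 9, 23] -> [-21, -43, -8, 18, 36, -26, 15, 28, -9, -23] -> [-147, -301, -56, 126, 252, -182, 105, 196, -63, -161] -> [252, -182, 105, 196, -63, -161] -> [-182, -63, -161] -> 2
  [-41, -33, 7, -21, 27, 24, -39, -14, 20] -> [41, 33, -7, 21, -27, -24, 39, 14, -20] -> [287, 231, -49, 147, -189, -168, 273, 98, -140] -> [-189, -168, 273, 98, -140] -> [-189, -168, -140] -> 1
  [21, -21, 49, 45, -47, -48, 8, 40, -36] -> [-21, 21, -49, -45, 47, 48, -8, -40, 36] -> [-147, 147, -343, -315, 329, 336, -56, -280, 252] -> [329, 336, -56, -280, 252] -> [-56, -280] -> 0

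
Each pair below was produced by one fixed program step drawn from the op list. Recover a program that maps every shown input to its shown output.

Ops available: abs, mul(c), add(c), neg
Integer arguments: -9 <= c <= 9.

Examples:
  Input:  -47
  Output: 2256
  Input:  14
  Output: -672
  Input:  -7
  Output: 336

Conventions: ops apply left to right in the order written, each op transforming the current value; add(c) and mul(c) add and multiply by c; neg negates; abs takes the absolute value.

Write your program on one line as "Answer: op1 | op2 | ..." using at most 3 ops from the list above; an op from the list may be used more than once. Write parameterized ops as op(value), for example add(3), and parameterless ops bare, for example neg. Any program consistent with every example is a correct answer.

neg | mul(-6) | mul(-8)

Check, running the answer program on each example:
  -47 -> 47 -> -282 -> 2256
  14 -> -14 -> 84 -> -672
  -7 -> 7 -> -42 -> 336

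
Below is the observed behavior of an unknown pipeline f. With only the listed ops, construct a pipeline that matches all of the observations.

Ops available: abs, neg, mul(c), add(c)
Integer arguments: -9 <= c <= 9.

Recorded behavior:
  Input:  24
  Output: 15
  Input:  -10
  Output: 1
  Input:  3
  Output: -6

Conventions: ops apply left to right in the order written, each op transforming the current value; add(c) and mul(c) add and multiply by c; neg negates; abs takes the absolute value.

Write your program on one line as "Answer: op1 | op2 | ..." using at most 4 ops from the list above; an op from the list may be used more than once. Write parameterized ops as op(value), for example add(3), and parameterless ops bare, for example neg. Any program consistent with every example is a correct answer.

neg | abs | add(-2) | add(-7)

Check, running the answer program on each example:
  24 -> -24 -> 24 -> 22 -> 15
  -10 -> 10 -> 10 -> 8 -> 1
  3 -> -3 -> 3 -> 1 -> -6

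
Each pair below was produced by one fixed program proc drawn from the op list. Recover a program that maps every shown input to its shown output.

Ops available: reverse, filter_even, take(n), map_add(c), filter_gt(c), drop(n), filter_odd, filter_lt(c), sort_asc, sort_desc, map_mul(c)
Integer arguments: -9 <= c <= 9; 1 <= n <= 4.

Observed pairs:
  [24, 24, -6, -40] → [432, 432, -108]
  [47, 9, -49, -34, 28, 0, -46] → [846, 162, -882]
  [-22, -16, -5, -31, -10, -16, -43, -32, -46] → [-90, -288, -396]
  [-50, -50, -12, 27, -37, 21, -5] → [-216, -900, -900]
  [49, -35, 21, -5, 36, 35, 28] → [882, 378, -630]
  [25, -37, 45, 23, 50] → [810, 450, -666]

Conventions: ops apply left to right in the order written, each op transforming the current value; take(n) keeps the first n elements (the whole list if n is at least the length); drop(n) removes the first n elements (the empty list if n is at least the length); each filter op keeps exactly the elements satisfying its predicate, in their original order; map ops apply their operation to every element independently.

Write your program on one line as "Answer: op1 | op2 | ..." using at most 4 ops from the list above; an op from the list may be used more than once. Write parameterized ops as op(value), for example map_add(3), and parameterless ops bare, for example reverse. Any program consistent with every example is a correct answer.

take(3) | sort_desc | map_mul(6) | map_mul(3)

Check, running the answer program on each example:
  [24, 24, -6, -40] -> [24, 24, -6] -> [24, 24, -6] -> [144, 144, -36] -> [432, 432, -108]
  [47, 9, -49, -34, 28, 0, -46] -> [47, 9, -49] -> [47, 9, -49] -> [282, 54, -294] -> [846, 162, -882]
  [-22, -16, -5, -31, -10, -16, -43, -32, -46] -> [-22, -16, -5] -> [-5, -16, -22] -> [-30, -96, -132] -> [-90, -288, -396]
  [-50, -50, -12, 27, -37, 21, -5] -> [-50, -50, -12] -> [-12, -50, -50] -> [-72, -300, -300] -> [-216, -900, -900]
  [49, -35, 21, -5, 36, 35, 28] -> [49, -35, 21] -> [49, 21, -35] -> [294, 126, -210] -> [882, 378, -630]
  [25, -37, 45, 23, 50] -> [25, -37, 45] -> [45, 25, -37] -> [270, 150, -222] -> [810, 450, -666]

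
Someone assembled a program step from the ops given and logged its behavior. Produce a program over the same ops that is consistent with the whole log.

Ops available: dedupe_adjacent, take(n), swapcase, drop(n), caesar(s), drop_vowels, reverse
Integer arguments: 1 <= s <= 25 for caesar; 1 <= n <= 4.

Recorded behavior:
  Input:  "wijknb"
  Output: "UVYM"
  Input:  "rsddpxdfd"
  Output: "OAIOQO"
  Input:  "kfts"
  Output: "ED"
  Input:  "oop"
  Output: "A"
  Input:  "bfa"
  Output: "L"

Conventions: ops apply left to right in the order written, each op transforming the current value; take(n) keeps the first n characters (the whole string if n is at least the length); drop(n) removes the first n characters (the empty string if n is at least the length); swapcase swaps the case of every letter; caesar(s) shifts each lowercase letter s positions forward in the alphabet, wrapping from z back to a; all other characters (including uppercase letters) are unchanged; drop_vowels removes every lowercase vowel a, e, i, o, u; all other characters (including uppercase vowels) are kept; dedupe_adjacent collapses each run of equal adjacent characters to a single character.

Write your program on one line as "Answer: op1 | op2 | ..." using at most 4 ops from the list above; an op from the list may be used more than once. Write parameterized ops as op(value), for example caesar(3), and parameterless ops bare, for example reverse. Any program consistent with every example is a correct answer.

caesar(11) | drop(2) | dedupe_adjacent | swapcase

Check, running the answer program on each example:
  "wijknb" -> "htuvym" -> "uvym" -> "uvym" -> "UVYM"
  "rsddpxdfd" -> "cdooaioqo" -> "ooaioqo" -> "oaioqo" -> "OAIOQO"
  "kfts" -> "vqed" -> "ed" -> "ed" -> "ED"
  "oop" -> "zza" -> "a" -> "a" -> "A"
  "bfa" -> "mql" -> "l" -> "l" -> "L"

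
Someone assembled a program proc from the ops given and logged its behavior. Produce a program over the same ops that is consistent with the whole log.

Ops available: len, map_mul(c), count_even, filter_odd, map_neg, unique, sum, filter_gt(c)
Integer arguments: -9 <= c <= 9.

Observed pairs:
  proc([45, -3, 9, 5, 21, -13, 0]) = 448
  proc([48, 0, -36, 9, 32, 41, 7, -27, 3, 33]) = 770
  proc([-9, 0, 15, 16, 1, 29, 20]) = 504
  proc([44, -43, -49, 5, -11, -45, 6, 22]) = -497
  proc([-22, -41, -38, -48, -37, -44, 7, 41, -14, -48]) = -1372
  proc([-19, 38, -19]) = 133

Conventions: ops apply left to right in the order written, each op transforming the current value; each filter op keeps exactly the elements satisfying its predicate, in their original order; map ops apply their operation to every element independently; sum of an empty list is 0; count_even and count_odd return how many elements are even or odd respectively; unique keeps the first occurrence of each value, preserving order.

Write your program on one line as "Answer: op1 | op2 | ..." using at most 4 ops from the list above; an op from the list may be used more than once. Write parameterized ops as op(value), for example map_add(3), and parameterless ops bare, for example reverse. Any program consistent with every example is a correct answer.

unique | map_mul(7) | sum

Check, running the answer program on each example:
  [45, -3, 9, 5, 21, -13, 0] -> [45, -3, 9, 5, 21, -13, 0] -> [315, -21, 63, 35, 147, -91, 0] -> 448
  [48, 0, -36, 9, 32, 41, 7, -27, 3, 33] -> [48, 0, -36, 9, 32, 41, 7, -27, 3, 33] -> [336, 0, -252, 63, 224, 287, 49, -189, 21, 231] -> 770
  [-9, 0, 15, 16, 1, 29, 20] -> [-9, 0, 15, 16, 1, 29, 20] -> [-63, 0, 105, 112, 7, 203, 140] -> 504
  [44, -43, -49, 5, -11, -45, 6, 22] -> [44, -43, -49, 5, -11, -45, 6, 22] -> [308, -301, -343, 35, -77, -315, 42, 154] -> -497
  [-22, -41, -38, -48, -37, -44, 7, 41, -14, -48] -> [-22, -41, -38, -48, -37, -44, 7, 41, -14] -> [-154, -287, -266, -336, -259, -308, 49, 287, -98] -> -1372
  [-19, 38, -19] -> [-19, 38] -> [-133, 266] -> 133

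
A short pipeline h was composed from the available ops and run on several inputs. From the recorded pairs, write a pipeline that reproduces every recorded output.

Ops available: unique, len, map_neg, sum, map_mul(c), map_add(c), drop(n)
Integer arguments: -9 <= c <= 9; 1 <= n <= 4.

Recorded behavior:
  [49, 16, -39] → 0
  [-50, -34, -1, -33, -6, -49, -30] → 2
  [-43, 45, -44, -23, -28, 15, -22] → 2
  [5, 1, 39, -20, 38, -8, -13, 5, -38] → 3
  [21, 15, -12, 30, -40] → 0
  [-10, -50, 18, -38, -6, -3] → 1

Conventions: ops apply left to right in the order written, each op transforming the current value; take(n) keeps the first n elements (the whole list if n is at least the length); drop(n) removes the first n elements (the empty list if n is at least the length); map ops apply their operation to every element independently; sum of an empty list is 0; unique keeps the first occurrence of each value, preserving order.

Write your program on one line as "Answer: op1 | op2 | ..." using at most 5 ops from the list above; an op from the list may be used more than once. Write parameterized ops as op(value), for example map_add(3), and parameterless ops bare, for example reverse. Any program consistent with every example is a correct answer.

unique | drop(4) | drop(1) | map_add(6) | len

Check, running the answer program on each example:
  [49, 16, -39] -> [49, 16, -39] -> [] -> [] -> [] -> 0
  [-50, -34, -1, -33, -6, -49, -30] -> [-50, -34, -1, -33, -6, -49, -30] -> [-6, -49, -30] -> [-49, -30] -> [-43, -24] -> 2
  [-43, 45, -44, -23, -28, 15, -22] -> [-43, 45, -44, -23, -28, 15, -22] -> [-28, 15, -22] -> [15, -22] -> [21, -16] -> 2
  [5, 1, 39, -20, 38, -8, -13, 5, -38] -> [5, 1, 39, -20, 38, -8, -13, -38] -> [38, -8, -13, -38] -> [-8, -13, -38] -> [-2, -7, -32] -> 3
  [21, 15, -12, 30, -40] -> [21, 15, -12, 30, -40] -> [-40] -> [] -> [] -> 0
  [-10, -50, 18, -38, -6, -3] -> [-10, -50, 18, -38, -6, -3] -> [-6, -3] -> [-3] -> [3] -> 1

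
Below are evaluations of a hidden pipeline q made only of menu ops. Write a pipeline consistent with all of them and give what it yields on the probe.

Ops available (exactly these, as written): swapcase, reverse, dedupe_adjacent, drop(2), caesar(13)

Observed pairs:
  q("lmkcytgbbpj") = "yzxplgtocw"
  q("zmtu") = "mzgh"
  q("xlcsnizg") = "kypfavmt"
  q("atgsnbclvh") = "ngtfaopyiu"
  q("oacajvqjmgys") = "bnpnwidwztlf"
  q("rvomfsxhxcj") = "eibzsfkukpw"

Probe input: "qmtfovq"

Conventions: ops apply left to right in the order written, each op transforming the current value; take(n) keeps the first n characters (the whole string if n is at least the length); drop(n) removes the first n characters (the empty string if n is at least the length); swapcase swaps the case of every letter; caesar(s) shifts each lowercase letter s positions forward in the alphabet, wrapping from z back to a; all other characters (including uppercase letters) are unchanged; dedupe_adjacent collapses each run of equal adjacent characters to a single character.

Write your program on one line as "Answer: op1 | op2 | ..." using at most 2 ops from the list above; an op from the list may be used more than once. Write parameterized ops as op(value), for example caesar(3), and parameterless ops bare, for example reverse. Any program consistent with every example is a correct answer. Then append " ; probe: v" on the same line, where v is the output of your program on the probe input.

dedupe_adjacent | caesar(13) ; probe: "dzgsbid"

Check, running the answer program on each example:
  "lmkcytgbbpj" -> "lmkcytgbpj" -> "yzxplgtocw"
  "zmtu" -> "zmtu" -> "mzgh"
  "xlcsnizg" -> "xlcsnizg" -> "kypfavmt"
  "atgsnbclvh" -> "atgsnbclvh" -> "ngtfaopyiu"
  "oacajvqjmgys" -> "oacajvqjmgys" -> "bnpnwidwztlf"
  "rvomfsxhxcj" -> "rvomfsxhxcj" -> "eibzsfkukpw"
  probe: "qmtfovq" -> "qmtfovq" -> "dzgsbid"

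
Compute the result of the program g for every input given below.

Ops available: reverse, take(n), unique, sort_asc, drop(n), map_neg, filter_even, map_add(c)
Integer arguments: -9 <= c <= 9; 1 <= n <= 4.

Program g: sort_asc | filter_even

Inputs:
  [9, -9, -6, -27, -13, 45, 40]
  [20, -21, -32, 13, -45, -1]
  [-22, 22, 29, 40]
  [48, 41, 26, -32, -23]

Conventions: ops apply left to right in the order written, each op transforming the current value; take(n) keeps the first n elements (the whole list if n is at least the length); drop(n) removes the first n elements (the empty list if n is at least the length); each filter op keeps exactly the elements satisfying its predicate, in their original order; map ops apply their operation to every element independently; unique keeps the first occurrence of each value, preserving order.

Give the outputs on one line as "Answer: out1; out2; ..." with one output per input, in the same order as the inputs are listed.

[-6, 40]; [-32, 20]; [-22, 22, 40]; [-32, 26, 48]

Execution, op by op:
  [9, -9, -6, -27, -13, 45, 40] -> [-27, -13, -9, -6, 9, 40, 45] -> [-6, 40]
  [20, -21, -32, 13, -45, -1] -> [-45, -32, -21, -1, 13, 20] -> [-32, 20]
  [-22, 22, 29, 40] -> [-22, 22, 29, 40] -> [-22, 22, 40]
  [48, 41, 26, -32, -23] -> [-32, -23, 26, 41, 48] -> [-32, 26, 48]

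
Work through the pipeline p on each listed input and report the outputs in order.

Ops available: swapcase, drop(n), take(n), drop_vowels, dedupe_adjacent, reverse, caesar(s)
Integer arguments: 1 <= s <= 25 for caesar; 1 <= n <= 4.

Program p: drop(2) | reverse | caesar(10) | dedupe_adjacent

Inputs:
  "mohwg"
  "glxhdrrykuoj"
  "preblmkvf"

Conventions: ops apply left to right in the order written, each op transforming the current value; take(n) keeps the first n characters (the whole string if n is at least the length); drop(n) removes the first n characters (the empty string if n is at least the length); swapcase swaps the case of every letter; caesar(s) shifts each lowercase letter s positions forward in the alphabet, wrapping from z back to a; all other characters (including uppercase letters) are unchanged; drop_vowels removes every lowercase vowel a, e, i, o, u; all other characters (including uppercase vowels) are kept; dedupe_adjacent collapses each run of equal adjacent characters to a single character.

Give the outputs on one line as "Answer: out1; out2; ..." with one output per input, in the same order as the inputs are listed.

Execution, op by op:
  "mohwg" -> "hwg" -> "gwh" -> "qgr" -> "qgr"
  "glxhdrrykuoj" -> "xhdrrykuoj" -> "joukyrrdhx" -> "tyeuibbnrh" -> "tyeuibnrh"
  "preblmkvf" -> "eblmkvf" -> "fvkmlbe" -> "pfuwvlo" -> "pfuwvlo"

"qgr"; "tyeuibnrh"; "pfuwvlo"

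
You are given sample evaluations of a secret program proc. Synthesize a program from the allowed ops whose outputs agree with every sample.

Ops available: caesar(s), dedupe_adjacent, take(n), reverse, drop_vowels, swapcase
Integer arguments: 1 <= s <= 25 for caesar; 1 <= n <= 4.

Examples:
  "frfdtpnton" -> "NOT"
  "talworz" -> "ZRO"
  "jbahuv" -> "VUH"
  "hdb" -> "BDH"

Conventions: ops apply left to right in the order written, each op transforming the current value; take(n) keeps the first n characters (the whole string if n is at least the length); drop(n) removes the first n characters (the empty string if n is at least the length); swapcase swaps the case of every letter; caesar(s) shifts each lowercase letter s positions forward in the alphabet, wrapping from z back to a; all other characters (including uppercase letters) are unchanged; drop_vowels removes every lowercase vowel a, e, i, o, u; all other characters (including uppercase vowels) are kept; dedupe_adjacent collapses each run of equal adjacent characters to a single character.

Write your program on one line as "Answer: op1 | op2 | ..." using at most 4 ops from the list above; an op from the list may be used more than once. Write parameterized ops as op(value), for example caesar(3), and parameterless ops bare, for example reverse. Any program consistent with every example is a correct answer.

reverse | take(3) | swapcase

Check, running the answer program on each example:
  "frfdtpnton" -> "notnptdfrf" -> "not" -> "NOT"
  "talworz" -> "zrowlat" -> "zro" -> "ZRO"
  "jbahuv" -> "vuhabj" -> "vuh" -> "VUH"
  "hdb" -> "bdh" -> "bdh" -> "BDH"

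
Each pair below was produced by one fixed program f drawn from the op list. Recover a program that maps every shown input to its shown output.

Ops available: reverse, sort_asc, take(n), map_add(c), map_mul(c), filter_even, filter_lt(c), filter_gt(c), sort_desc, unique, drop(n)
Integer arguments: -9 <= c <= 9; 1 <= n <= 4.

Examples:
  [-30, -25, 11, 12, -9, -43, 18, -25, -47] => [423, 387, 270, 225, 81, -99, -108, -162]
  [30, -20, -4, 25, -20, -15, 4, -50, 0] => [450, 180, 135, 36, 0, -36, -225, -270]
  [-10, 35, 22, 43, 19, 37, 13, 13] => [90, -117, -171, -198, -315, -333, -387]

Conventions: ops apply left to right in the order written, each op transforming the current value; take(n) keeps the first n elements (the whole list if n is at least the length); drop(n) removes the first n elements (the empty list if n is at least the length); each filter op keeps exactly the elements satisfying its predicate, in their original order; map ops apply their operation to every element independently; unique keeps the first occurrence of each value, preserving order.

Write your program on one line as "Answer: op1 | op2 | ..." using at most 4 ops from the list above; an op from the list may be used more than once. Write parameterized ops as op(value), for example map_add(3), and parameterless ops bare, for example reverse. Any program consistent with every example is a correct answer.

unique | sort_desc | reverse | map_mul(-9)

Check, running the answer program on each example:
  [-30, -25, 11, 12, -9, -43, 18, -25, -47] -> [-30, -25, 11, 12, -9, -43, 18, -47] -> [18, 12, 11, -9, -25, -30, -43, -47] -> [-47, -43, -30, -25, -9, 11, 12, 18] -> [423, 387, 270, 225, 81, -99, -108, -162]
  [30, -20, -4, 25, -20, -15, 4, -50, 0] -> [30, -20, -4, 25, -15, 4, -50, 0] -> [30, 25, 4, 0, -4, -15, -20, -50] -> [-50, -20, -15, -4, 0, 4, 25, 30] -> [450, 180, 135, 36, 0, -36, -225, -270]
  [-10, 35, 22, 43, 19, 37, 13, 13] -> [-10, 35, 22, 43, 19, 37, 13] -> [43, 37, 35, 22, 19, 13, -10] -> [-10, 13, 19, 22, 35, 37, 43] -> [90, -117, -171, -198, -315, -333, -387]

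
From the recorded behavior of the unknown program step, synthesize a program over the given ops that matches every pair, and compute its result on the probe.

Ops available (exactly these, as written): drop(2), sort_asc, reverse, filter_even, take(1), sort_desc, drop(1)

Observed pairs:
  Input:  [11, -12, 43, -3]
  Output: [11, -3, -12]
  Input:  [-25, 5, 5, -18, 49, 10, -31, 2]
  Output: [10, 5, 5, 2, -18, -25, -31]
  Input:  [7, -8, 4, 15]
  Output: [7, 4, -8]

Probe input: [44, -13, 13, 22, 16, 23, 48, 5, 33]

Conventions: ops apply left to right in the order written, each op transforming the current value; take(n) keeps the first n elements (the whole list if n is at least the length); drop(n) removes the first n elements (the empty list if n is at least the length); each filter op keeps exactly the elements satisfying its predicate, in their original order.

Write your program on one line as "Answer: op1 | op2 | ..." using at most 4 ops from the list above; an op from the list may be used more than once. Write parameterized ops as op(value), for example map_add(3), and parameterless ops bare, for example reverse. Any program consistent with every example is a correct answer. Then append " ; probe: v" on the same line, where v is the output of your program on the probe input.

reverse | sort_desc | drop(1) ; probe: [44, 33, 23, 22, 16, 13, 5, -13]

Check, running the answer program on each example:
  [11, -12, 43, -3] -> [-3, 43, -12, 11] -> [43, 11, -3, -12] -> [11, -3, -12]
  [-25, 5, 5, -18, 49, 10, -31, 2] -> [2, -31, 10, 49, -18, 5, 5, -25] -> [49, 10, 5, 5, 2, -18, -25, -31] -> [10, 5, 5, 2, -18, -25, -31]
  [7, -8, 4, 15] -> [15, 4, -8, 7] -> [15, 7, 4, -8] -> [7, 4, -8]
  probe: [44, -13, 13, 22, 16, 23, 48, 5, 33] -> [33, 5, 48, 23, 16, 22, 13, -13, 44] -> [48, 44, 33, 23, 22, 16, 13, 5, -13] -> [44, 33, 23, 22, 16, 13, 5, -13]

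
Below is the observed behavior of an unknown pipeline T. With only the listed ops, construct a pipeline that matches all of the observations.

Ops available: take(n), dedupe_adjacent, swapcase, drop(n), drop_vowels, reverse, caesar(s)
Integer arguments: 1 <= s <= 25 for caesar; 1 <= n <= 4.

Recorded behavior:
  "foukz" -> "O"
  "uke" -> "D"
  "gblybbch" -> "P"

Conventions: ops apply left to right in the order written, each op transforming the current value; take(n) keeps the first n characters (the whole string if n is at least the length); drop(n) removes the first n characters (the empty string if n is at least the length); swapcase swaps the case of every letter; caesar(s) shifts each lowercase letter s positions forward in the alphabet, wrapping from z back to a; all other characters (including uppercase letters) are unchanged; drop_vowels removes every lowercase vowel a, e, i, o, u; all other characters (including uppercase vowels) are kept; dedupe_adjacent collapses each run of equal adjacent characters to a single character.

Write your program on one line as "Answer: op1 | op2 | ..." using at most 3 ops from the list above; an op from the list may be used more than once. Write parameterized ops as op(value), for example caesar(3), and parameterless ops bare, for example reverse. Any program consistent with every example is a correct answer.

caesar(9) | take(1) | swapcase

Check, running the answer program on each example:
  "foukz" -> "oxdti" -> "o" -> "O"
  "uke" -> "dtn" -> "d" -> "D"
  "gblybbch" -> "pkuhkklq" -> "p" -> "P"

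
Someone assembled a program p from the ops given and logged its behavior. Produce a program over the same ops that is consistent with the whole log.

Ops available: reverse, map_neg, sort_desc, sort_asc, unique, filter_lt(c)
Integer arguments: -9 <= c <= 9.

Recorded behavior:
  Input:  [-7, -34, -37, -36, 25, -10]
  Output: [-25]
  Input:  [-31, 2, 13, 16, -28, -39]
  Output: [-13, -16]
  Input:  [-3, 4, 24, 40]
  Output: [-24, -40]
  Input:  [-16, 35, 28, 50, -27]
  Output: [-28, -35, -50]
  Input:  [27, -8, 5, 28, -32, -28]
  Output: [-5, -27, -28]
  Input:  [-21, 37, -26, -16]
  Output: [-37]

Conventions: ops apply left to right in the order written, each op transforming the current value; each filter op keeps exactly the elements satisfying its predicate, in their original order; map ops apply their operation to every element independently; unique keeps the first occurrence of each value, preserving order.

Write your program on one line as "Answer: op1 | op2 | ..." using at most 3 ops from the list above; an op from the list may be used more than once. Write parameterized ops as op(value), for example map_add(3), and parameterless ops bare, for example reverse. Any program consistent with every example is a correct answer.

map_neg | filter_lt(-4) | sort_desc

Check, running the answer program on each example:
  [-7, -34, -37, -36, 25, -10] -> [7, 34, 37, 36, -25, 10] -> [-25] -> [-25]
  [-31, 2, 13, 16, -28, -39] -> [31, -2, -13, -16, 28, 39] -> [-13, -16] -> [-13, -16]
  [-3, 4, 24, 40] -> [3, -4, -24, -40] -> [-24, -40] -> [-24, -40]
  [-16, 35, 28, 50, -27] -> [16, -35, -28, -50, 27] -> [-35, -28, -50] -> [-28, -35, -50]
  [27, -8, 5, 28, -32, -28] -> [-27, 8, -5, -28, 32, 28] -> [-27, -5, -28] -> [-5, -27, -28]
  [-21, 37, -26, -16] -> [21, -37, 26, 16] -> [-37] -> [-37]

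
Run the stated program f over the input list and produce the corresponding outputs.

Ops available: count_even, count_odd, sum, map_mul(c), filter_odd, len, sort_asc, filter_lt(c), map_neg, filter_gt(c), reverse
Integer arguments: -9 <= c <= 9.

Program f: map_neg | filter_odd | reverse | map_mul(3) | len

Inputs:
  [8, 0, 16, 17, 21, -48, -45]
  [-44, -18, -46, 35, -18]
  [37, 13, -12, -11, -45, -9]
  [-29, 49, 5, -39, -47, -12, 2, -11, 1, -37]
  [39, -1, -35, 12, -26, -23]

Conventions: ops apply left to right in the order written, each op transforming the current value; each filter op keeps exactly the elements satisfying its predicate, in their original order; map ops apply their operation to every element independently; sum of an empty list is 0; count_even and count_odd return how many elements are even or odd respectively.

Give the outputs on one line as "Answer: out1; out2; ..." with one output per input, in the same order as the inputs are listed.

3; 1; 5; 8; 4

Execution, op by op:
  [8, 0, 16, 17, 21, -48, -45] -> [-8, 0, -16, -17, -21, 48, 45] -> [-17, -21, 45] -> [45, -21, -17] -> [135, -63, -51] -> 3
  [-44, -18, -46, 35, -18] -> [44, 18, 46, -35, 18] -> [-35] -> [-35] -> [-105] -> 1
  [37, 13, -12, -11, -45, -9] -> [-37, -13, 12, 11, 45, 9] -> [-37, -13, 11, 45, 9] -> [9, 45, 11, -13, -37] -> [27, 135, 33, -39, -111] -> 5
  [-29, 49, 5, -39, -47, -12, 2, -11, 1, -37] -> [29, -49, -5, 39, 47, 12, -2, 11, -1, 37] -> [29, -49, -5, 39, 47, 11, -1, 37] -> [37, -1, 11, 47, 39, -5, -49, 29] -> [111, -3, 33, 141, 117, -15, -147, 87] -> 8
  [39, -1, -35, 12, -26, -23] -> [-39, 1, 35, -12, 26, 23] -> [-39, 1, 35, 23] -> [23, 35, 1, -39] -> [69, 105, 3, -117] -> 4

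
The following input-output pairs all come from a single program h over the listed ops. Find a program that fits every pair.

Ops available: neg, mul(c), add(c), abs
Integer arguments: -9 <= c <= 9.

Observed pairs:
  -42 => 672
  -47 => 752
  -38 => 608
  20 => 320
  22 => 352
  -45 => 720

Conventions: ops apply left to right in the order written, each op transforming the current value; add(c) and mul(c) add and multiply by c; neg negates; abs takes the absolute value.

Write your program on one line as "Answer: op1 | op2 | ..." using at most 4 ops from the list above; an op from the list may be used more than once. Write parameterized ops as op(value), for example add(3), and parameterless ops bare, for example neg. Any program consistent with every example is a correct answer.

mul(-8) | mul(-2) | abs

Check, running the answer program on each example:
  -42 -> 336 -> -672 -> 672
  -47 -> 376 -> -752 -> 752
  -38 -> 304 -> -608 -> 608
  20 -> -160 -> 320 -> 320
  22 -> -176 -> 352 -> 352
  -45 -> 360 -> -720 -> 720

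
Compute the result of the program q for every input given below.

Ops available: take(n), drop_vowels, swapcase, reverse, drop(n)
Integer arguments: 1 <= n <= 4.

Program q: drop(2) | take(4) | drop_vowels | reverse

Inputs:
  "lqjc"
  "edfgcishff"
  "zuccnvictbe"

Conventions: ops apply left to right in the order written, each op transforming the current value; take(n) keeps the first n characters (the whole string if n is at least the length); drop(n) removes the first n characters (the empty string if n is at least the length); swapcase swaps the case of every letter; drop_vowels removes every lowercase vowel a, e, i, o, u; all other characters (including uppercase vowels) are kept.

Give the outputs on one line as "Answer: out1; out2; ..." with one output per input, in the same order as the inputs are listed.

Execution, op by op:
  "lqjc" -> "jc" -> "jc" -> "jc" -> "cj"
  "edfgcishff" -> "fgcishff" -> "fgci" -> "fgc" -> "cgf"
  "zuccnvictbe" -> "ccnvictbe" -> "ccnv" -> "ccnv" -> "vncc"

"cj"; "cgf"; "vncc"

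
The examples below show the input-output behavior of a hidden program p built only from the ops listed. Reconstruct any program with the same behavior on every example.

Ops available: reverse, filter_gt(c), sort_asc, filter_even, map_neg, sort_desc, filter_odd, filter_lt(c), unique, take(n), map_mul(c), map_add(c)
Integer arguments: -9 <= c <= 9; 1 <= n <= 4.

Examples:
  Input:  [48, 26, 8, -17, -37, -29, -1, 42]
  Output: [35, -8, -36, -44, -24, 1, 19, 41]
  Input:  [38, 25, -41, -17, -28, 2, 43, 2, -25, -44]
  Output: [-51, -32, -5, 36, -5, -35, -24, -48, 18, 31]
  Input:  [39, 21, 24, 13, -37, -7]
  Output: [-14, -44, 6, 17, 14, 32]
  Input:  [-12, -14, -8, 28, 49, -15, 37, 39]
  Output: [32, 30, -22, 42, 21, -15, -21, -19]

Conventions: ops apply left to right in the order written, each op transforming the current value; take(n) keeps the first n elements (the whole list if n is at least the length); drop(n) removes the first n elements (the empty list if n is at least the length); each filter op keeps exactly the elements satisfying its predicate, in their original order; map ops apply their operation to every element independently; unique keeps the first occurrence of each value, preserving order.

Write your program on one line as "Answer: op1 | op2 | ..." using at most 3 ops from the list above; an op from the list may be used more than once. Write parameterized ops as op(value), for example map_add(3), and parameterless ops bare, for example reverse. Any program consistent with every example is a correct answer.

reverse | map_add(-7)

Check, running the answer program on each example:
  [48, 26, 8, -17, -37, -29, -1, 42] -> [42, -1, -29, -37, -17, 8, 26, 48] -> [35, -8, -36, -44, -24, 1, 19, 41]
  [38, 25, -41, -17, -28, 2, 43, 2, -25, -44] -> [-44, -25, 2, 43, 2, -28, -17, -41, 25, 38] -> [-51, -32, -5, 36, -5, -35, -24, -48, 18, 31]
  [39, 21, 24, 13, -37, -7] -> [-7, -37, 13, 24, 21, 39] -> [-14, -44, 6, 17, 14, 32]
  [-12, -14, -8, 28, 49, -15, 37, 39] -> [39, 37, -15, 49, 28, -8, -14, -12] -> [32, 30, -22, 42, 21, -15, -21, -19]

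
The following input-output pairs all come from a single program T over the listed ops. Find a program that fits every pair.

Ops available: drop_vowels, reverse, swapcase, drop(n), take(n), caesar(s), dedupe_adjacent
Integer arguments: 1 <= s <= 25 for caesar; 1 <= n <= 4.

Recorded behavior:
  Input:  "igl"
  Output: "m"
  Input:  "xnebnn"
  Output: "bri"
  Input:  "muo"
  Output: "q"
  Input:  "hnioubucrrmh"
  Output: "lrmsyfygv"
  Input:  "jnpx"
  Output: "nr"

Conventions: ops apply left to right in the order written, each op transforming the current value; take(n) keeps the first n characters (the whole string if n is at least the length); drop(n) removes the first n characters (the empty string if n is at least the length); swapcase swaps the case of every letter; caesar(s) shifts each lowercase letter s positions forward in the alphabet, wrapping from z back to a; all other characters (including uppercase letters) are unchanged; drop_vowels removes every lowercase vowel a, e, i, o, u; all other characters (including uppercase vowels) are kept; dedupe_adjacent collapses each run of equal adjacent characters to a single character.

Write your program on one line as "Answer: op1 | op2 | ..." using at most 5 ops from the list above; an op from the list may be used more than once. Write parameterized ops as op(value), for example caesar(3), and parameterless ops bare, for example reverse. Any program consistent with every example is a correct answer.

dedupe_adjacent | reverse | drop(2) | reverse | caesar(4)

Check, running the answer program on each example:
  "igl" -> "igl" -> "lgi" -> "i" -> "i" -> "m"
  "xnebnn" -> "xnebn" -> "nbenx" -> "enx" -> "xne" -> "bri"
  "muo" -> "muo" -> "oum" -> "m" -> "m" -> "q"
  "hnioubucrrmh" -> "hnioubucrmh" -> "hmrcubuoinh" -> "rcubuoinh" -> "hnioubucr" -> "lrmsyfygv"
  "jnpx" -> "jnpx" -> "xpnj" -> "nj" -> "jn" -> "nr"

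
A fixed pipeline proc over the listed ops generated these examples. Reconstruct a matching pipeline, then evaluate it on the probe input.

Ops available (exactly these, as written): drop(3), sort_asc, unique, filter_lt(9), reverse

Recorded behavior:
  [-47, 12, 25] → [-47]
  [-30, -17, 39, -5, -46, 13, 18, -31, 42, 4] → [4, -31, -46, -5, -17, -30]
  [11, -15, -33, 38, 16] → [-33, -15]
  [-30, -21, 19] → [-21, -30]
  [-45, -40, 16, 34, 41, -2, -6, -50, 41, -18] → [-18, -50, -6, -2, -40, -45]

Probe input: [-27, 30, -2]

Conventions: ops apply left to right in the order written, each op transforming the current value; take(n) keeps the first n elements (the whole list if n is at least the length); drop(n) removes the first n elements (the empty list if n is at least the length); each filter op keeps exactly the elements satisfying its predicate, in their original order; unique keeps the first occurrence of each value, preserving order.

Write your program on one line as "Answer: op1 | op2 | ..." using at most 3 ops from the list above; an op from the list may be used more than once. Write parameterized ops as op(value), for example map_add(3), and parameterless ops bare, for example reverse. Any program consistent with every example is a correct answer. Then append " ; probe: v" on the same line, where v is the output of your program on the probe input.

reverse | unique | filter_lt(9) ; probe: [-2, -27]

Check, running the answer program on each example:
  [-47, 12, 25] -> [25, 12, -47] -> [25, 12, -47] -> [-47]
  [-30, -17, 39, -5, -46, 13, 18, -31, 42, 4] -> [4, 42, -31, 18, 13, -46, -5, 39, -17, -30] -> [4, 42, -31, 18, 13, -46, -5, 39, -17, -30] -> [4, -31, -46, -5, -17, -30]
  [11, -15, -33, 38, 16] -> [16, 38, -33, -15, 11] -> [16, 38, -33, -15, 11] -> [-33, -15]
  [-30, -21, 19] -> [19, -21, -30] -> [19, -21, -30] -> [-21, -30]
  [-45, -40, 16, 34, 41, -2, -6, -50, 41, -18] -> [-18, 41, -50, -6, -2, 41, 34, 16, -40, -45] -> [-18, 41, -50, -6, -2, 34, 16, -40, -45] -> [-18, -50, -6, -2, -40, -45]
  probe: [-27, 30, -2] -> [-2, 30, -27] -> [-2, 30, -27] -> [-2, -27]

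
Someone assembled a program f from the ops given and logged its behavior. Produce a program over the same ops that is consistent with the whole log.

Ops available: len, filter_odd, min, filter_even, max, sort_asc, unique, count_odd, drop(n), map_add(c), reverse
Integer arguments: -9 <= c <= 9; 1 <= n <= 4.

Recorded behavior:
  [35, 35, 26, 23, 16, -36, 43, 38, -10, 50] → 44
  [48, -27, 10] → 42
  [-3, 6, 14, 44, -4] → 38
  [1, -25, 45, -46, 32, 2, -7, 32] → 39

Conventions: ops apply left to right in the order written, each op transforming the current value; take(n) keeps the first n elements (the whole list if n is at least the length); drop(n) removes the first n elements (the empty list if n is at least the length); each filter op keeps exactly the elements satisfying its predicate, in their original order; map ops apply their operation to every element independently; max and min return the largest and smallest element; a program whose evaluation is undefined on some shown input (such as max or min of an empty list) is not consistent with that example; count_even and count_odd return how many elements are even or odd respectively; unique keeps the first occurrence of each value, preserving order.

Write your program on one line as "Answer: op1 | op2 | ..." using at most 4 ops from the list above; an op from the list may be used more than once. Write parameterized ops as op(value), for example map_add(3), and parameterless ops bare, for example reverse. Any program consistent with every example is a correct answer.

sort_asc | map_add(-6) | max

Check, running the answer program on each example:
  [35, 35, 26, 23, 16, -36, 43, 38, -10, 50] -> [-36, -10, 16, 23, 26, 35, 35, 38, 43, 50] -> [-42, -16, 10, 17, 20, 29, 29, 32, 37, 44] -> 44
  [48, -27, 10] -> [-27, 10, 48] -> [-33, 4, 42] -> 42
  [-3, 6, 14, 44, -4] -> [-4, -3, 6, 14, 44] -> [-10, -9, 0, 8, 38] -> 38
  [1, -25, 45, -46, 32, 2, -7, 32] -> [-46, -25, -7, 1, 2, 32, 32, 45] -> [-52, -31, -13, -5, -4, 26, 26, 39] -> 39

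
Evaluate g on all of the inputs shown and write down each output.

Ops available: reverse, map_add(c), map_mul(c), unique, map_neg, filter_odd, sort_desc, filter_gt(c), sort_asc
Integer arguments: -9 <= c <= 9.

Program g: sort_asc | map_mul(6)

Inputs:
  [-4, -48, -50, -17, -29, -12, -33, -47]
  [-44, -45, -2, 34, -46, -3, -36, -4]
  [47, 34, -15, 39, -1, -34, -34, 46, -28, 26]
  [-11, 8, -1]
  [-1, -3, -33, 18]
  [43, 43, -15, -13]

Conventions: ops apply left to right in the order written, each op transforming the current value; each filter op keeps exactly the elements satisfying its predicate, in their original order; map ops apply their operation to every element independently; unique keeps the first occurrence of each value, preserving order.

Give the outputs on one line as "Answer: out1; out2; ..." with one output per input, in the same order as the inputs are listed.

[-300, -288, -282, -198, -174, -102, -72, -24]; [-276, -270, -264, -216, -24, -18, -12, 204]; [-204, -204, -168, -90, -6, 156, 204, 234, 276, 282]; [-66, -6, 48]; [-198, -18, -6, 108]; [-90, -78, 258, 258]

Execution, op by op:
  [-4, -48, -50, -17, -29, -12, -33, -47] -> [-50, -48, -47, -33, -29, -17, -12, -4] -> [-300, -288, -282, -198, -174, -102, -72, -24]
  [-44, -45, -2, 34, -46, -3, -36, -4] -> [-46, -45, -44, -36, -4, -3, -2, 34] -> [-276, -270, -264, -216, -24, -18, -12, 204]
  [47, 34, -15, 39, -1, -34, -34, 46, -28, 26] -> [-34, -34, -28, -15, -1, 26, 34, 39, 46, 47] -> [-204, -204, -168, -90, -6, 156, 204, 234, 276, 282]
  [-11, 8, -1] -> [-11, -1, 8] -> [-66, -6, 48]
  [-1, -3, -33, 18] -> [-33, -3, -1, 18] -> [-198, -18, -6, 108]
  [43, 43, -15, -13] -> [-15, -13, 43, 43] -> [-90, -78, 258, 258]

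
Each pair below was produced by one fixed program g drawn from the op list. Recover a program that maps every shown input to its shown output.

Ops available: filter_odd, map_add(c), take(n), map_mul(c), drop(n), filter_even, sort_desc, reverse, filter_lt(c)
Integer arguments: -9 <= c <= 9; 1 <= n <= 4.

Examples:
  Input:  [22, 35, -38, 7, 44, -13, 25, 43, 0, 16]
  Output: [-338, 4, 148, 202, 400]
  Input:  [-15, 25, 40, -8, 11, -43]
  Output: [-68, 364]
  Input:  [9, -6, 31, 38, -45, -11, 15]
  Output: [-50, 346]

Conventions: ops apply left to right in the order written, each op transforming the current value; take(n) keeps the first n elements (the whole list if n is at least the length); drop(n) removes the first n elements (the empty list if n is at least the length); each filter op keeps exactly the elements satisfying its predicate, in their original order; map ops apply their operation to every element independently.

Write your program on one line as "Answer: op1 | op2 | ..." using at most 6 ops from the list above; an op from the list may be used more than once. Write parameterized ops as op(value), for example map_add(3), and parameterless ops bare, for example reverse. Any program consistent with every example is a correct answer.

sort_desc | map_mul(9) | map_add(4) | filter_even | reverse

Check, running the answer program on each example:
  [22, 35, -38, 7, 44, -13, 25, 43, 0, 16] -> [44, 43, 35, 25, 22, 16, 7, 0, -13, -38] -> [396, 387, 315, 225, 198, 144, 63, 0, -117, -342] -> [400, 391, 319, 229, 202, 148, 67, 4, -113, -338] -> [400, 202, 148, 4, -338] -> [-338, 4, 148, 202, 400]
  [-15, 25, 40, -8, 11, -43] -> [40, 25, 11, -8, -15, -43] -> [360, 225, 99, -72, -135, -387] -> [364, 229, 103, -68, -131, -383] -> [364, -68] -> [-68, 364]
  [9, -6, 31, 38, -45, -11, 15] -> [38, 31, 15, 9, -6, -11, -45] -> [342, 279, 135, 81, -54, -99, -405] -> [346, 283, 139, 85, -50, -95, -401] -> [346, -50] -> [-50, 346]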